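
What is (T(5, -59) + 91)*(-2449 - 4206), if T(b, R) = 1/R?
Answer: -35724040/59 ≈ -6.0549e+5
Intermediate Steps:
(T(5, -59) + 91)*(-2449 - 4206) = (1/(-59) + 91)*(-2449 - 4206) = (-1/59 + 91)*(-6655) = (5368/59)*(-6655) = -35724040/59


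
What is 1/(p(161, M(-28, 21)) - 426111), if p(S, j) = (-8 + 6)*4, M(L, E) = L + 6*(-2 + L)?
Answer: -1/426119 ≈ -2.3468e-6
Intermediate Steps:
M(L, E) = -12 + 7*L (M(L, E) = L + (-12 + 6*L) = -12 + 7*L)
p(S, j) = -8 (p(S, j) = -2*4 = -8)
1/(p(161, M(-28, 21)) - 426111) = 1/(-8 - 426111) = 1/(-426119) = -1/426119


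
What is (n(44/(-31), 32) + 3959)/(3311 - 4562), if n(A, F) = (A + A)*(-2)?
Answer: -122905/38781 ≈ -3.1692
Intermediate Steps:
n(A, F) = -4*A (n(A, F) = (2*A)*(-2) = -4*A)
(n(44/(-31), 32) + 3959)/(3311 - 4562) = (-176/(-31) + 3959)/(3311 - 4562) = (-176*(-1)/31 + 3959)/(-1251) = (-4*(-44/31) + 3959)*(-1/1251) = (176/31 + 3959)*(-1/1251) = (122905/31)*(-1/1251) = -122905/38781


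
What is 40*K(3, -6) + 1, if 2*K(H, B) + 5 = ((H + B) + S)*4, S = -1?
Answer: -419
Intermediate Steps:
K(H, B) = -9/2 + 2*B + 2*H (K(H, B) = -5/2 + (((H + B) - 1)*4)/2 = -5/2 + (((B + H) - 1)*4)/2 = -5/2 + ((-1 + B + H)*4)/2 = -5/2 + (-4 + 4*B + 4*H)/2 = -5/2 + (-2 + 2*B + 2*H) = -9/2 + 2*B + 2*H)
40*K(3, -6) + 1 = 40*(-9/2 + 2*(-6) + 2*3) + 1 = 40*(-9/2 - 12 + 6) + 1 = 40*(-21/2) + 1 = -420 + 1 = -419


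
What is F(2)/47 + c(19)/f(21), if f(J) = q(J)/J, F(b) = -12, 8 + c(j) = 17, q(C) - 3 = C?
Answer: 2865/376 ≈ 7.6197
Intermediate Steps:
q(C) = 3 + C
c(j) = 9 (c(j) = -8 + 17 = 9)
f(J) = (3 + J)/J
F(2)/47 + c(19)/f(21) = -12/47 + 9/(((3 + 21)/21)) = -12*1/47 + 9/(((1/21)*24)) = -12/47 + 9/(8/7) = -12/47 + 9*(7/8) = -12/47 + 63/8 = 2865/376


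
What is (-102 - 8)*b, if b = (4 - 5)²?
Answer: -110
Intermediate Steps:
b = 1 (b = (-1)² = 1)
(-102 - 8)*b = (-102 - 8)*1 = -110*1 = -110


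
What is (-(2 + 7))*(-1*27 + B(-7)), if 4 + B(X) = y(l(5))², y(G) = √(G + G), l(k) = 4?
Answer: 207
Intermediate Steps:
y(G) = √2*√G (y(G) = √(2*G) = √2*√G)
B(X) = 4 (B(X) = -4 + (√2*√4)² = -4 + (√2*2)² = -4 + (2*√2)² = -4 + 8 = 4)
(-(2 + 7))*(-1*27 + B(-7)) = (-(2 + 7))*(-1*27 + 4) = (-1*9)*(-27 + 4) = -9*(-23) = 207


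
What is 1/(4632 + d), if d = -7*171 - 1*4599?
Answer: -1/1164 ≈ -0.00085911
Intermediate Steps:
d = -5796 (d = -1197 - 4599 = -5796)
1/(4632 + d) = 1/(4632 - 5796) = 1/(-1164) = -1/1164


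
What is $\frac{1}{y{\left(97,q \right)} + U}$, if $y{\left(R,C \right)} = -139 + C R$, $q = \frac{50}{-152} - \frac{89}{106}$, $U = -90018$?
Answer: $- \frac{4028}{363608975} \approx -1.1078 \cdot 10^{-5}$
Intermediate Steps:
$q = - \frac{4707}{4028}$ ($q = 50 \left(- \frac{1}{152}\right) - \frac{89}{106} = - \frac{25}{76} - \frac{89}{106} = - \frac{4707}{4028} \approx -1.1686$)
$\frac{1}{y{\left(97,q \right)} + U} = \frac{1}{\left(-139 - \frac{456579}{4028}\right) - 90018} = \frac{1}{- \frac{1016471}{4028} - 90018} = \frac{1}{- \frac{363608975}{4028}} = - \frac{4028}{363608975}$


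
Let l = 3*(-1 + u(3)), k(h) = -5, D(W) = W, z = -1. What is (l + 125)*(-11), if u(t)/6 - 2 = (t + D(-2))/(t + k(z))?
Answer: -1639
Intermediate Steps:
u(t) = 12 + 6*(-2 + t)/(-5 + t) (u(t) = 12 + 6*((t - 2)/(t - 5)) = 12 + 6*((-2 + t)/(-5 + t)) = 12 + 6*(-2 + t)/(-5 + t))
l = 24 (l = 3*(-1 + 18*(-4 + 3)/(-5 + 3)) = 3*(-1 + 18*(-1)/(-2)) = 3*(-1 + 18*(-½)*(-1)) = 3*(-1 + 9) = 3*8 = 24)
(l + 125)*(-11) = (24 + 125)*(-11) = 149*(-11) = -1639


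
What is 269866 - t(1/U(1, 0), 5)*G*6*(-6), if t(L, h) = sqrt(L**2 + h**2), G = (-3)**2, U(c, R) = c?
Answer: 269866 + 324*sqrt(26) ≈ 2.7152e+5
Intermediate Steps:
G = 9
269866 - t(1/U(1, 0), 5)*G*6*(-6) = 269866 - sqrt((1/1)**2 + 5**2)*9*6*(-6) = 269866 - sqrt(1**2 + 25)*9*(-36) = 269866 - sqrt(1 + 25)*9*(-36) = 269866 - sqrt(26)*9*(-36) = 269866 - 9*sqrt(26)*(-36) = 269866 - (-324)*sqrt(26) = 269866 + 324*sqrt(26)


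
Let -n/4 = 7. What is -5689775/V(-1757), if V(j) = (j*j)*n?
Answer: 812825/12348196 ≈ 0.065825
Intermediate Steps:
n = -28 (n = -4*7 = -28)
V(j) = -28*j² (V(j) = (j*j)*(-28) = j²*(-28) = -28*j²)
-5689775/V(-1757) = -5689775/((-28*(-1757)²)) = -5689775/((-28*3087049)) = -5689775/(-86437372) = -5689775*(-1/86437372) = 812825/12348196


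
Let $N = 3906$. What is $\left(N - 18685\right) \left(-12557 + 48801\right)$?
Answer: $-535650076$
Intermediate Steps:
$\left(N - 18685\right) \left(-12557 + 48801\right) = \left(3906 - 18685\right) \left(-12557 + 48801\right) = \left(-14779\right) 36244 = -535650076$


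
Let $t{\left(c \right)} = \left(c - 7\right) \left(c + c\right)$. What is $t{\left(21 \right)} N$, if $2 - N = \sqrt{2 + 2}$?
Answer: $0$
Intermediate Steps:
$t{\left(c \right)} = 2 c \left(-7 + c\right)$ ($t{\left(c \right)} = \left(-7 + c\right) 2 c = 2 c \left(-7 + c\right)$)
$N = 0$ ($N = 2 - \sqrt{2 + 2} = 2 - \sqrt{4} = 2 - 2 = 0$)
$t{\left(21 \right)} N = 2 \cdot 21 \left(-7 + 21\right) 0 = 2 \cdot 21 \cdot 14 \cdot 0 = 588 \cdot 0 = 0$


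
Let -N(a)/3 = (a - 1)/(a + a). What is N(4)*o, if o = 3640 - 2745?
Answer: -8055/8 ≈ -1006.9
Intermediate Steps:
o = 895
N(a) = -3*(-1 + a)/(2*a) (N(a) = -3*(a - 1)/(a + a) = -3*(-1 + a)/(2*a))
N(4)*o = ((3/2)*(1 - 1*4)/4)*895 = ((3/2)*(¼)*(1 - 4))*895 = ((3/2)*(¼)*(-3))*895 = -9/8*895 = -8055/8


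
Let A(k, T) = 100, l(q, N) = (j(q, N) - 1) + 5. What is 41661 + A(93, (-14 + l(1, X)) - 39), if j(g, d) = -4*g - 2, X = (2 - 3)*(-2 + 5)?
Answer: 41761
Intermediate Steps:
X = -3 (X = -1*3 = -3)
j(g, d) = -2 - 4*g
l(q, N) = 2 - 4*q (l(q, N) = ((-2 - 4*q) - 1) + 5 = (-3 - 4*q) + 5 = 2 - 4*q)
41661 + A(93, (-14 + l(1, X)) - 39) = 41661 + 100 = 41761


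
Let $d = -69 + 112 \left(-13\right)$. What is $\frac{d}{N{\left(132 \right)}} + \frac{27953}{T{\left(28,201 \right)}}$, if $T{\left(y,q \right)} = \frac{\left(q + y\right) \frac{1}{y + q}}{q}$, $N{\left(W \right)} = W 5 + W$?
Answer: $\frac{4449892451}{792} \approx 5.6186 \cdot 10^{6}$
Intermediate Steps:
$N{\left(W \right)} = 6 W$ ($N{\left(W \right)} = 5 W + W = 6 W$)
$d = -1525$ ($d = -69 - 1456 = -1525$)
$T{\left(y,q \right)} = \frac{1}{q}$ ($T{\left(y,q \right)} = \frac{\left(q + y\right) \frac{1}{q + y}}{q} = 1 \frac{1}{q} = \frac{1}{q}$)
$\frac{d}{N{\left(132 \right)}} + \frac{27953}{T{\left(28,201 \right)}} = - \frac{1525}{6 \cdot 132} + \frac{27953}{\frac{1}{201}} = - \frac{1525}{792} + 27953 \frac{1}{\frac{1}{201}} = \left(-1525\right) \frac{1}{792} + 27953 \cdot 201 = - \frac{1525}{792} + 5618553 = \frac{4449892451}{792}$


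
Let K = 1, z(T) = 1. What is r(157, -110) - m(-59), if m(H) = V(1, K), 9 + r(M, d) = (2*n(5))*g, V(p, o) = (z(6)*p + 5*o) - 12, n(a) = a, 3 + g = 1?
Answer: -23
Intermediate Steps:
g = -2 (g = -3 + 1 = -2)
V(p, o) = -12 + p + 5*o (V(p, o) = (1*p + 5*o) - 12 = (p + 5*o) - 12 = -12 + p + 5*o)
r(M, d) = -29 (r(M, d) = -9 + (2*5)*(-2) = -9 + 10*(-2) = -9 - 20 = -29)
m(H) = -6 (m(H) = -12 + 1 + 5*1 = -12 + 1 + 5 = -6)
r(157, -110) - m(-59) = -29 - 1*(-6) = -29 + 6 = -23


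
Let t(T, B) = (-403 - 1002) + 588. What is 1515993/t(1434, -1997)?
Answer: -1515993/817 ≈ -1855.6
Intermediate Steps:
t(T, B) = -817 (t(T, B) = -1405 + 588 = -817)
1515993/t(1434, -1997) = 1515993/(-817) = 1515993*(-1/817) = -1515993/817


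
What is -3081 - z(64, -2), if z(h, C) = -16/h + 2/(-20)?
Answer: -61613/20 ≈ -3080.6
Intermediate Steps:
z(h, C) = -⅒ - 16/h (z(h, C) = -16/h + 2*(-1/20) = -16/h - ⅒ = -⅒ - 16/h)
-3081 - z(64, -2) = -3081 - (-160 - 1*64)/(10*64) = -3081 - (-160 - 64)/(10*64) = -3081 - (-224)/(10*64) = -3081 - 1*(-7/20) = -3081 + 7/20 = -61613/20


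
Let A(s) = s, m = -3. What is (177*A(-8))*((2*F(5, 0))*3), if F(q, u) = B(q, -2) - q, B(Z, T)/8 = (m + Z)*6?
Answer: -773136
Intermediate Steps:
B(Z, T) = -144 + 48*Z (B(Z, T) = 8*((-3 + Z)*6) = 8*(-18 + 6*Z) = -144 + 48*Z)
F(q, u) = -144 + 47*q (F(q, u) = (-144 + 48*q) - q = -144 + 47*q)
(177*A(-8))*((2*F(5, 0))*3) = (177*(-8))*((2*(-144 + 47*5))*3) = -1416*2*(-144 + 235)*3 = -1416*2*91*3 = -257712*3 = -1416*546 = -773136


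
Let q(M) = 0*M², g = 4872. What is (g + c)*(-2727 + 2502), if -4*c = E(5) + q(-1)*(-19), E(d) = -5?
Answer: -4385925/4 ≈ -1.0965e+6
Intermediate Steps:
q(M) = 0
c = 5/4 (c = -(-5 + 0*(-19))/4 = -(-5 + 0)/4 = -¼*(-5) = 5/4 ≈ 1.2500)
(g + c)*(-2727 + 2502) = (4872 + 5/4)*(-2727 + 2502) = (19493/4)*(-225) = -4385925/4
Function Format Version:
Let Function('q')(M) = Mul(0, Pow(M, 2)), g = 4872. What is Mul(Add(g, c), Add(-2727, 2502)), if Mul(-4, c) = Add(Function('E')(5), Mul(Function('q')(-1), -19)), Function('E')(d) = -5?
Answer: Rational(-4385925, 4) ≈ -1.0965e+6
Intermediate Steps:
Function('q')(M) = 0
c = Rational(5, 4) (c = Mul(Rational(-1, 4), Add(-5, Mul(0, -19))) = Mul(Rational(-1, 4), Add(-5, 0)) = Mul(Rational(-1, 4), -5) = Rational(5, 4) ≈ 1.2500)
Mul(Add(g, c), Add(-2727, 2502)) = Mul(Add(4872, Rational(5, 4)), Add(-2727, 2502)) = Mul(Rational(19493, 4), -225) = Rational(-4385925, 4)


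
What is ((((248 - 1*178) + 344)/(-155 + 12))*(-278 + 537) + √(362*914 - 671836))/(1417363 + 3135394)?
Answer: -107226/651044251 + 2*I*√85242/4552757 ≈ -0.0001647 + 0.00012826*I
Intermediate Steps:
((((248 - 1*178) + 344)/(-155 + 12))*(-278 + 537) + √(362*914 - 671836))/(1417363 + 3135394) = ((((248 - 178) + 344)/(-143))*259 + √(330868 - 671836))/4552757 = (((70 + 344)*(-1/143))*259 + √(-340968))*(1/4552757) = ((414*(-1/143))*259 + 2*I*√85242)*(1/4552757) = (-414/143*259 + 2*I*√85242)*(1/4552757) = (-107226/143 + 2*I*√85242)*(1/4552757) = -107226/651044251 + 2*I*√85242/4552757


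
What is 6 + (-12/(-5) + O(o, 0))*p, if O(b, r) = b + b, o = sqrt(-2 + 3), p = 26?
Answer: 602/5 ≈ 120.40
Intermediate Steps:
o = 1 (o = sqrt(1) = 1)
O(b, r) = 2*b
6 + (-12/(-5) + O(o, 0))*p = 6 + (-12/(-5) + 2*1)*26 = 6 + (-12*(-1/5) + 2)*26 = 6 + (12/5 + 2)*26 = 6 + (22/5)*26 = 6 + 572/5 = 602/5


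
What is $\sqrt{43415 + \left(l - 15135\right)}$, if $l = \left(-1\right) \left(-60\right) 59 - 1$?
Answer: $\sqrt{31819} \approx 178.38$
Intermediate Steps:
$l = 3539$ ($l = 60 \cdot 59 - 1 = 3540 - 1 = 3539$)
$\sqrt{43415 + \left(l - 15135\right)} = \sqrt{43415 + \left(3539 - 15135\right)} = \sqrt{43415 - 11596} = \sqrt{31819}$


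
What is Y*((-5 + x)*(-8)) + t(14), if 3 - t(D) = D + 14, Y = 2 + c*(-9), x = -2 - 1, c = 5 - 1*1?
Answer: -2201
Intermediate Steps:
c = 4 (c = 5 - 1 = 4)
x = -3
Y = -34 (Y = 2 + 4*(-9) = 2 - 36 = -34)
t(D) = -11 - D (t(D) = 3 - (D + 14) = 3 - (14 + D) = 3 + (-14 - D) = -11 - D)
Y*((-5 + x)*(-8)) + t(14) = -34*(-5 - 3)*(-8) + (-11 - 1*14) = -(-272)*(-8) + (-11 - 14) = -34*64 - 25 = -2176 - 25 = -2201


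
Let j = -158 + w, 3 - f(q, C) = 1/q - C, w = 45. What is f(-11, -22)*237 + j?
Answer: -50539/11 ≈ -4594.5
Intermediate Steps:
f(q, C) = 3 + C - 1/q (f(q, C) = 3 - (1/q - C) = 3 + (C - 1/q) = 3 + C - 1/q)
j = -113 (j = -158 + 45 = -113)
f(-11, -22)*237 + j = (3 - 22 - 1/(-11))*237 - 113 = (3 - 22 - 1*(-1/11))*237 - 113 = (3 - 22 + 1/11)*237 - 113 = -208/11*237 - 113 = -49296/11 - 113 = -50539/11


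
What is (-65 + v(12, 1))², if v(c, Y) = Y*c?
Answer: 2809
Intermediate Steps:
(-65 + v(12, 1))² = (-65 + 1*12)² = (-65 + 12)² = (-53)² = 2809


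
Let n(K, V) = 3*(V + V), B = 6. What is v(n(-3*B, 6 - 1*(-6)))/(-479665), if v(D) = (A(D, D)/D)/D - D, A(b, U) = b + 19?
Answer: 373157/2486583360 ≈ 0.00015007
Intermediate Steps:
A(b, U) = 19 + b
n(K, V) = 6*V (n(K, V) = 3*(2*V) = 6*V)
v(D) = -D + (19 + D)/D² (v(D) = ((19 + D)/D)/D - D = (19 + D)/D² - D = -D + (19 + D)/D²)
v(n(-3*B, 6 - 1*(-6)))/(-479665) = ((19 + 6*(6 - 1*(-6)) - (6*(6 - 1*(-6)))³)/(6*(6 - 1*(-6)))²)/(-479665) = ((19 + 6*(6 + 6) - (6*(6 + 6))³)/(6*(6 + 6))²)*(-1/479665) = ((19 + 6*12 - (6*12)³)/(6*12)²)*(-1/479665) = ((19 + 72 - 1*72³)/72²)*(-1/479665) = ((19 + 72 - 1*373248)/5184)*(-1/479665) = ((19 + 72 - 373248)/5184)*(-1/479665) = ((1/5184)*(-373157))*(-1/479665) = -373157/5184*(-1/479665) = 373157/2486583360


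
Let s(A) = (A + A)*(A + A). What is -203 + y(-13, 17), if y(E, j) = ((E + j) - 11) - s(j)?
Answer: -1366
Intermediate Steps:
s(A) = 4*A² (s(A) = (2*A)*(2*A) = 4*A²)
y(E, j) = -11 + E + j - 4*j² (y(E, j) = ((E + j) - 11) - 4*j² = (-11 + E + j) - 4*j² = -11 + E + j - 4*j²)
-203 + y(-13, 17) = -203 + (-11 - 13 + 17 - 4*17²) = -203 + (-11 - 13 + 17 - 4*289) = -203 + (-11 - 13 + 17 - 1156) = -203 - 1163 = -1366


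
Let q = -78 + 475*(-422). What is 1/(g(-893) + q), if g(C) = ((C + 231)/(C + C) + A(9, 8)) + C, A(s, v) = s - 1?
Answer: -893/179861478 ≈ -4.9649e-6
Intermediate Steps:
A(s, v) = -1 + s
q = -200528 (q = -78 - 200450 = -200528)
g(C) = 8 + C + (231 + C)/(2*C) (g(C) = ((C + 231)/(C + C) + (-1 + 9)) + C = ((231 + C)/((2*C)) + 8) + C = ((231 + C)*(1/(2*C)) + 8) + C = ((231 + C)/(2*C) + 8) + C = (8 + (231 + C)/(2*C)) + C = 8 + C + (231 + C)/(2*C))
1/(g(-893) + q) = 1/((17/2 - 893 + (231/2)/(-893)) - 200528) = 1/((17/2 - 893 + (231/2)*(-1/893)) - 200528) = 1/((17/2 - 893 - 231/1786) - 200528) = 1/(-789974/893 - 200528) = 1/(-179861478/893) = -893/179861478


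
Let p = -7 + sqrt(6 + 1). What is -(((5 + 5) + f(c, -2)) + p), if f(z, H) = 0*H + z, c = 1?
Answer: -4 - sqrt(7) ≈ -6.6458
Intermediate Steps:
f(z, H) = z (f(z, H) = 0 + z = z)
p = -7 + sqrt(7) ≈ -4.3542
-(((5 + 5) + f(c, -2)) + p) = -(((5 + 5) + 1) + (-7 + sqrt(7))) = -((10 + 1) + (-7 + sqrt(7))) = -(11 + (-7 + sqrt(7))) = -(4 + sqrt(7)) = -4 - sqrt(7)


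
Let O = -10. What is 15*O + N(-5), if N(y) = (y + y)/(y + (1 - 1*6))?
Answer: -149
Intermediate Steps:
N(y) = 2*y/(-5 + y) (N(y) = (2*y)/(y + (1 - 6)) = (2*y)/(y - 5) = (2*y)/(-5 + y) = 2*y/(-5 + y))
15*O + N(-5) = 15*(-10) + 2*(-5)/(-5 - 5) = -150 + 2*(-5)/(-10) = -150 + 2*(-5)*(-⅒) = -150 + 1 = -149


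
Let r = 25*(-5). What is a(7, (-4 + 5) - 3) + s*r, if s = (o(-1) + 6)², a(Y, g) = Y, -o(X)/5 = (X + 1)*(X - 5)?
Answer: -4493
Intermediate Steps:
o(X) = -5*(1 + X)*(-5 + X) (o(X) = -5*(X + 1)*(X - 5) = -5*(1 + X)*(-5 + X))
r = -125
s = 36 (s = ((25 - 5*(-1)² + 20*(-1)) + 6)² = ((25 - 5*1 - 20) + 6)² = ((25 - 5 - 20) + 6)² = (0 + 6)² = 6² = 36)
a(7, (-4 + 5) - 3) + s*r = 7 + 36*(-125) = 7 - 4500 = -4493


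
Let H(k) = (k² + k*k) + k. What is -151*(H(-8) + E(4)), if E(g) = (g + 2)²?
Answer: -23556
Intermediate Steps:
H(k) = k + 2*k² (H(k) = (k² + k²) + k = 2*k² + k = k + 2*k²)
E(g) = (2 + g)²
-151*(H(-8) + E(4)) = -151*(-8*(1 + 2*(-8)) + (2 + 4)²) = -151*(-8*(1 - 16) + 6²) = -151*(-8*(-15) + 36) = -151*(120 + 36) = -151*156 = -23556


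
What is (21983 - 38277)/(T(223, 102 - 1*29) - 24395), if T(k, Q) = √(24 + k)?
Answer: 198746065/297557889 + 8147*√247/297557889 ≈ 0.66835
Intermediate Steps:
(21983 - 38277)/(T(223, 102 - 1*29) - 24395) = (21983 - 38277)/(√(24 + 223) - 24395) = -16294/(√247 - 24395) = -16294/(-24395 + √247)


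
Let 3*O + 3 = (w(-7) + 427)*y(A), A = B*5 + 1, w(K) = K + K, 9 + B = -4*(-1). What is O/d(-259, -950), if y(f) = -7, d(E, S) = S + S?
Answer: 1447/2850 ≈ 0.50772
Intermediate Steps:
B = -5 (B = -9 - 4*(-1) = -9 + 4 = -5)
w(K) = 2*K
d(E, S) = 2*S
A = -24 (A = -5*5 + 1 = -25 + 1 = -24)
O = -2894/3 (O = -1 + ((2*(-7) + 427)*(-7))/3 = -1 + ((-14 + 427)*(-7))/3 = -1 + (413*(-7))/3 = -1 + (⅓)*(-2891) = -1 - 2891/3 = -2894/3 ≈ -964.67)
O/d(-259, -950) = -2894/(3*(2*(-950))) = -2894/3/(-1900) = -2894/3*(-1/1900) = 1447/2850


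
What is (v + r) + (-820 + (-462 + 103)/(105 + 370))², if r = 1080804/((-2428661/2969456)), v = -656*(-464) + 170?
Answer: -188103143787089409/547966638125 ≈ -3.4328e+5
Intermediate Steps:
v = 304554 (v = 304384 + 170 = 304554)
r = -3209399922624/2428661 (r = 1080804/((-2428661*1/2969456)) = 1080804/(-2428661/2969456) = 1080804*(-2969456/2428661) = -3209399922624/2428661 ≈ -1.3215e+6)
(v + r) + (-820 + (-462 + 103)/(105 + 370))² = (304554 - 3209399922624/2428661) + (-820 + (-462 + 103)/(105 + 370))² = -2469741500430/2428661 + (-820 - 359/475)² = -2469741500430/2428661 + (-389859/475)² = -2469741500430/2428661 + 151990039881/225625 = -188103143787089409/547966638125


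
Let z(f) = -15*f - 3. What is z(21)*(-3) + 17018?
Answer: 17972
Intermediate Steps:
z(f) = -3 - 15*f
z(21)*(-3) + 17018 = (-3 - 15*21)*(-3) + 17018 = (-3 - 315)*(-3) + 17018 = -318*(-3) + 17018 = 954 + 17018 = 17972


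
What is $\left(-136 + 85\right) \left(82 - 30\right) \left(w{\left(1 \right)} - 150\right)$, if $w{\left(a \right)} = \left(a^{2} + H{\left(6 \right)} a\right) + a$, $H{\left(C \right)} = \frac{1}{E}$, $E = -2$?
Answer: $393822$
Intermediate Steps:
$H{\left(C \right)} = - \frac{1}{2}$ ($H{\left(C \right)} = \frac{1}{-2} = - \frac{1}{2}$)
$w{\left(a \right)} = a^{2} + \frac{a}{2}$ ($w{\left(a \right)} = \left(a^{2} - \frac{a}{2}\right) + a = a^{2} + \frac{a}{2}$)
$\left(-136 + 85\right) \left(82 - 30\right) \left(w{\left(1 \right)} - 150\right) = \left(-136 + 85\right) \left(82 - 30\right) \left(1 \left(\frac{1}{2} + 1\right) - 150\right) = \left(-51\right) 52 \left(1 \cdot \frac{3}{2} - 150\right) = - 2652 \left(\frac{3}{2} - 150\right) = \left(-2652\right) \left(- \frac{297}{2}\right) = 393822$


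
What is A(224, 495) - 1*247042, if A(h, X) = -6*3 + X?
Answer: -246565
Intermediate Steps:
A(h, X) = -18 + X
A(224, 495) - 1*247042 = (-18 + 495) - 1*247042 = 477 - 247042 = -246565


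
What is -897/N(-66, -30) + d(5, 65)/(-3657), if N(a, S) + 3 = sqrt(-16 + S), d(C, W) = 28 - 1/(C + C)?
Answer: 1311927/26818 + 897*I*sqrt(46)/55 ≈ 48.92 + 110.61*I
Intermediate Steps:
d(C, W) = 28 - 1/(2*C)
N(a, S) = -3 + sqrt(-16 + S)
-897/N(-66, -30) + d(5, 65)/(-3657) = -897/(-3 + sqrt(-16 - 30)) + (28 - 1/2/5)/(-3657) = -897/(-3 + sqrt(-46)) + (28 - 1/2*1/5)*(-1/3657) = -897/(-3 + I*sqrt(46)) + (28 - 1/10)*(-1/3657) = -897/(-3 + I*sqrt(46)) + (279/10)*(-1/3657) = -897/(-3 + I*sqrt(46)) - 93/12190 = -93/12190 - 897/(-3 + I*sqrt(46))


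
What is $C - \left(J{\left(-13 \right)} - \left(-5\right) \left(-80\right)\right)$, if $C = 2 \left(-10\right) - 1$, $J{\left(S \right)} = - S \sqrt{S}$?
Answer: $379 - 13 i \sqrt{13} \approx 379.0 - 46.872 i$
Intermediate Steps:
$J{\left(S \right)} = - S^{\frac{3}{2}}$
$C = -21$ ($C = -20 - 1 = -21$)
$C - \left(J{\left(-13 \right)} - \left(-5\right) \left(-80\right)\right) = -21 - \left(- \left(-13\right)^{\frac{3}{2}} - \left(-5\right) \left(-80\right)\right) = -21 - \left(- \left(-13\right) i \sqrt{13} - 400\right) = -21 - \left(13 i \sqrt{13} - 400\right) = -21 - \left(-400 + 13 i \sqrt{13}\right) = -21 + \left(400 - 13 i \sqrt{13}\right) = 379 - 13 i \sqrt{13}$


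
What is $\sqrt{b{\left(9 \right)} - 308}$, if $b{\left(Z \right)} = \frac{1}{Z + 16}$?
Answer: $\frac{i \sqrt{7699}}{5} \approx 17.549 i$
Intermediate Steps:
$b{\left(Z \right)} = \frac{1}{16 + Z}$
$\sqrt{b{\left(9 \right)} - 308} = \sqrt{\frac{1}{16 + 9} - 308} = \sqrt{\frac{1}{25} - 308} = \sqrt{- \frac{7699}{25}} = \frac{i \sqrt{7699}}{5}$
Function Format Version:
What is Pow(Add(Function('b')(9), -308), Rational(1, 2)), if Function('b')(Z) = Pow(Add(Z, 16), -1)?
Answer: Mul(Rational(1, 5), I, Pow(7699, Rational(1, 2))) ≈ Mul(17.549, I)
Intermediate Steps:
Function('b')(Z) = Pow(Add(16, Z), -1)
Pow(Add(Function('b')(9), -308), Rational(1, 2)) = Pow(Add(Pow(Add(16, 9), -1), -308), Rational(1, 2)) = Pow(Add(Pow(25, -1), -308), Rational(1, 2)) = Pow(Add(Rational(1, 25), -308), Rational(1, 2)) = Pow(Rational(-7699, 25), Rational(1, 2)) = Mul(Rational(1, 5), I, Pow(7699, Rational(1, 2)))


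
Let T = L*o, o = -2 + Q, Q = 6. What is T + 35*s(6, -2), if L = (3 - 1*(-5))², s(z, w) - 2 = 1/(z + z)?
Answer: 3947/12 ≈ 328.92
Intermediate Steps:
s(z, w) = 2 + 1/(2*z) (s(z, w) = 2 + 1/(z + z) = 2 + 1/(2*z))
L = 64 (L = (3 + 5)² = 8² = 64)
o = 4 (o = -2 + 6 = 4)
T = 256 (T = 64*4 = 256)
T + 35*s(6, -2) = 256 + 35*(2 + (½)/6) = 256 + 35*(2 + (½)*(⅙)) = 256 + 35*(2 + 1/12) = 256 + 35*(25/12) = 256 + 875/12 = 3947/12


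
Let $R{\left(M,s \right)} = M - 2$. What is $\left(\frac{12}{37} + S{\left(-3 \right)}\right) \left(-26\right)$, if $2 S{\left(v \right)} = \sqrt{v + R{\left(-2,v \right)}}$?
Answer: $- \frac{312}{37} - 13 i \sqrt{7} \approx -8.4324 - 34.395 i$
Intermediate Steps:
$R{\left(M,s \right)} = -2 + M$
$S{\left(v \right)} = \frac{\sqrt{-4 + v}}{2}$ ($S{\left(v \right)} = \frac{\sqrt{v - 4}}{2} = \frac{\sqrt{-4 + v}}{2}$)
$\left(\frac{12}{37} + S{\left(-3 \right)}\right) \left(-26\right) = \left(\frac{12}{37} + \frac{\sqrt{-4 - 3}}{2}\right) \left(-26\right) = \left(12 \cdot \frac{1}{37} + \frac{\sqrt{-7}}{2}\right) \left(-26\right) = \left(\frac{12}{37} + \frac{i \sqrt{7}}{2}\right) \left(-26\right) = - \frac{312}{37} - 13 i \sqrt{7}$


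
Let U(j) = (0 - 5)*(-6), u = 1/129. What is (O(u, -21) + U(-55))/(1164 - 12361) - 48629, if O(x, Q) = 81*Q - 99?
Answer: -544497143/11197 ≈ -48629.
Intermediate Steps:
u = 1/129 ≈ 0.0077519
U(j) = 30 (U(j) = -5*(-6) = 30)
O(x, Q) = -99 + 81*Q
(O(u, -21) + U(-55))/(1164 - 12361) - 48629 = ((-99 + 81*(-21)) + 30)/(1164 - 12361) - 48629 = ((-99 - 1701) + 30)/(-11197) - 48629 = (-1800 + 30)*(-1/11197) - 48629 = -1770*(-1/11197) - 48629 = 1770/11197 - 48629 = -544497143/11197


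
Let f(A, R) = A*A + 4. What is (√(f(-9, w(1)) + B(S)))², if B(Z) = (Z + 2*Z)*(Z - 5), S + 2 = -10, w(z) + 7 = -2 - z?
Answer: 697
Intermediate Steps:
w(z) = -9 - z (w(z) = -7 + (-2 - z) = -9 - z)
S = -12 (S = -2 - 10 = -12)
f(A, R) = 4 + A² (f(A, R) = A² + 4 = 4 + A²)
B(Z) = 3*Z*(-5 + Z) (B(Z) = (3*Z)*(-5 + Z) = 3*Z*(-5 + Z))
(√(f(-9, w(1)) + B(S)))² = (√((4 + (-9)²) + 3*(-12)*(-5 - 12)))² = (√((4 + 81) + 3*(-12)*(-17)))² = (√(85 + 612))² = (√697)² = 697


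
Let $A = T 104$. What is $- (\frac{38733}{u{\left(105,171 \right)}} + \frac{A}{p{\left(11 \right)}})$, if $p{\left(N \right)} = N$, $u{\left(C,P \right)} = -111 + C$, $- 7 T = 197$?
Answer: $\frac{1035123}{154} \approx 6721.6$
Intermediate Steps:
$T = - \frac{197}{7}$ ($T = \left(- \frac{1}{7}\right) 197 = - \frac{197}{7} \approx -28.143$)
$A = - \frac{20488}{7}$ ($A = \left(- \frac{197}{7}\right) 104 = - \frac{20488}{7} \approx -2926.9$)
$- (\frac{38733}{u{\left(105,171 \right)}} + \frac{A}{p{\left(11 \right)}}) = - (\frac{38733}{-111 + 105} - \frac{20488}{7 \cdot 11}) = - (\frac{38733}{-6} - \frac{20488}{77}) = - (38733 \left(- \frac{1}{6}\right) - \frac{20488}{77}) = - (- \frac{12911}{2} - \frac{20488}{77}) = \left(-1\right) \left(- \frac{1035123}{154}\right) = \frac{1035123}{154}$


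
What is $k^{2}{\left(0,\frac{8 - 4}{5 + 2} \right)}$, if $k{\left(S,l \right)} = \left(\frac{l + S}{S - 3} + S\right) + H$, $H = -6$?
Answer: $\frac{16900}{441} \approx 38.322$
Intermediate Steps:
$k{\left(S,l \right)} = -6 + S + \frac{S + l}{-3 + S}$ ($k{\left(S,l \right)} = \left(\frac{l + S}{S - 3} + S\right) - 6 = \left(\frac{S + l}{-3 + S} + S\right) - 6 = \left(S + \frac{S + l}{-3 + S}\right) - 6 = -6 + S + \frac{S + l}{-3 + S}$)
$k^{2}{\left(0,\frac{8 - 4}{5 + 2} \right)} = \left(\frac{18 + \frac{8 - 4}{5 + 2} + 0^{2} - 0}{-3 + 0}\right)^{2} = \left(\frac{18 + \frac{4}{7} + 0 + 0}{-3}\right)^{2} = \left(- \frac{18 + 4 \cdot \frac{1}{7} + 0 + 0}{3}\right)^{2} = \left(- \frac{18 + \frac{4}{7} + 0 + 0}{3}\right)^{2} = \left(\left(- \frac{1}{3}\right) \frac{130}{7}\right)^{2} = \left(- \frac{130}{21}\right)^{2} = \frac{16900}{441}$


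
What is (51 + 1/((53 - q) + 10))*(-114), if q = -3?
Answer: -63973/11 ≈ -5815.7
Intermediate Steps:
(51 + 1/((53 - q) + 10))*(-114) = (51 + 1/((53 - 1*(-3)) + 10))*(-114) = (51 + 1/((53 + 3) + 10))*(-114) = (51 + 1/(56 + 10))*(-114) = (51 + 1/66)*(-114) = (3367/66)*(-114) = -63973/11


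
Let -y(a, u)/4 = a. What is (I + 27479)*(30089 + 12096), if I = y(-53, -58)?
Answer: 1168144835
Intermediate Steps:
y(a, u) = -4*a
I = 212 (I = -4*(-53) = 212)
(I + 27479)*(30089 + 12096) = (212 + 27479)*(30089 + 12096) = 27691*42185 = 1168144835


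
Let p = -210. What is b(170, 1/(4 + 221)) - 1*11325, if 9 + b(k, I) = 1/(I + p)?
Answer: -535520391/47249 ≈ -11334.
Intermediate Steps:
b(k, I) = -9 + 1/(-210 + I) (b(k, I) = -9 + 1/(I - 210) = -9 + 1/(-210 + I))
b(170, 1/(4 + 221)) - 1*11325 = (1891 - 9/(4 + 221))/(-210 + 1/(4 + 221)) - 1*11325 = (1891 - 9/225)/(-210 + 1/225) - 11325 = (1891 - 9*1/225)/(-210 + 1/225) - 11325 = (1891 - 1/25)/(-47249/225) - 11325 = -225/47249*47274/25 - 11325 = -425466/47249 - 11325 = -535520391/47249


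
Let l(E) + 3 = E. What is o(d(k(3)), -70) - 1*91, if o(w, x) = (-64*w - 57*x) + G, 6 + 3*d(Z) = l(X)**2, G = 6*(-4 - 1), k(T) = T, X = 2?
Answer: 11927/3 ≈ 3975.7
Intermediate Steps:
l(E) = -3 + E
G = -30 (G = 6*(-5) = -30)
d(Z) = -5/3 (d(Z) = -2 + (-3 + 2)**2/3 = -2 + (1/3)*(-1)**2 = -2 + (1/3)*1 = -2 + 1/3 = -5/3)
o(w, x) = -30 - 64*w - 57*x (o(w, x) = (-64*w - 57*x) - 30 = -30 - 64*w - 57*x)
o(d(k(3)), -70) - 1*91 = (-30 - 64*(-5/3) - 57*(-70)) - 1*91 = (-30 + 320/3 + 3990) - 91 = 12200/3 - 91 = 11927/3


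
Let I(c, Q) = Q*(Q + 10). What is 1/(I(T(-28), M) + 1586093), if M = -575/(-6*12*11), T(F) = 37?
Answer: 627264/994903924177 ≈ 6.3048e-7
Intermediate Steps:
M = 575/792 (M = -575/((-72*11)) = -575/(-792) = -575*(-1/792) = 575/792 ≈ 0.72601)
I(c, Q) = Q*(10 + Q)
1/(I(T(-28), M) + 1586093) = 1/(575*(10 + 575/792)/792 + 1586093) = 1/((575/792)*(8495/792) + 1586093) = 1/(4884625/627264 + 1586093) = 1/(994903924177/627264) = 627264/994903924177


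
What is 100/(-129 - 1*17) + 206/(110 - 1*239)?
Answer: -21488/9417 ≈ -2.2818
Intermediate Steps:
100/(-129 - 1*17) + 206/(110 - 1*239) = 100/(-129 - 17) + 206/(110 - 239) = 100/(-146) + 206/(-129) = 100*(-1/146) + 206*(-1/129) = -50/73 - 206/129 = -21488/9417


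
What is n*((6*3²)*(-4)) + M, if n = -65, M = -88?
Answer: 13952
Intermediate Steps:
n*((6*3²)*(-4)) + M = -65*6*3²*(-4) - 88 = -65*6*9*(-4) - 88 = -3510*(-4) - 88 = -65*(-216) - 88 = 14040 - 88 = 13952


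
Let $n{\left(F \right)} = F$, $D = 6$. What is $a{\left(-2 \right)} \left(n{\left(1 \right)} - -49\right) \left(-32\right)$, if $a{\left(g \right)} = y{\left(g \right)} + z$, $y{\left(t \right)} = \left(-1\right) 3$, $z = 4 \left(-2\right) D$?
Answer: $81600$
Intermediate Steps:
$z = -48$ ($z = 4 \left(-2\right) 6 = \left(-8\right) 6 = -48$)
$y{\left(t \right)} = -3$
$a{\left(g \right)} = -51$ ($a{\left(g \right)} = -3 - 48 = -51$)
$a{\left(-2 \right)} \left(n{\left(1 \right)} - -49\right) \left(-32\right) = - 51 \left(1 - -49\right) \left(-32\right) = - 51 \left(1 + 49\right) \left(-32\right) = \left(-51\right) 50 \left(-32\right) = \left(-2550\right) \left(-32\right) = 81600$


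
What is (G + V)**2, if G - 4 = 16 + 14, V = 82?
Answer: 13456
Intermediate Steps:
G = 34 (G = 4 + (16 + 14) = 4 + 30 = 34)
(G + V)**2 = (34 + 82)**2 = 116**2 = 13456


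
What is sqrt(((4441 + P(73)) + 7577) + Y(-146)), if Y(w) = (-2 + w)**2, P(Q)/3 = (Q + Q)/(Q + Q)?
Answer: 5*sqrt(1357) ≈ 184.19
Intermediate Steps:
P(Q) = 3 (P(Q) = 3*((Q + Q)/(Q + Q)) = 3*((2*Q)/((2*Q))) = 3*((2*Q)*(1/(2*Q))) = 3*1 = 3)
sqrt(((4441 + P(73)) + 7577) + Y(-146)) = sqrt(((4441 + 3) + 7577) + (-2 - 146)**2) = sqrt((4444 + 7577) + (-148)**2) = sqrt(12021 + 21904) = sqrt(33925) = 5*sqrt(1357)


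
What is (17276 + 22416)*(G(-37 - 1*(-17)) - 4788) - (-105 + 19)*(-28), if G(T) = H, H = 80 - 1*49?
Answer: -188817252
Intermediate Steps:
H = 31 (H = 80 - 49 = 31)
G(T) = 31
(17276 + 22416)*(G(-37 - 1*(-17)) - 4788) - (-105 + 19)*(-28) = (17276 + 22416)*(31 - 4788) - (-105 + 19)*(-28) = 39692*(-4757) - (-86)*(-28) = -188814844 - 1*2408 = -188814844 - 2408 = -188817252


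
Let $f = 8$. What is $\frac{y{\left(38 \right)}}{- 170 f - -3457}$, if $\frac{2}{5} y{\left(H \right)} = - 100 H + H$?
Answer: $- \frac{1045}{233} \approx -4.485$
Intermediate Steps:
$y{\left(H \right)} = - \frac{495 H}{2}$ ($y{\left(H \right)} = \frac{5 \left(- 100 H + H\right)}{2} = \frac{5 \left(- 99 H\right)}{2} = - \frac{495 H}{2}$)
$\frac{y{\left(38 \right)}}{- 170 f - -3457} = \frac{\left(- \frac{495}{2}\right) 38}{\left(-170\right) 8 - -3457} = - \frac{9405}{-1360 + 3457} = - \frac{9405}{2097} = \left(-9405\right) \frac{1}{2097} = - \frac{1045}{233}$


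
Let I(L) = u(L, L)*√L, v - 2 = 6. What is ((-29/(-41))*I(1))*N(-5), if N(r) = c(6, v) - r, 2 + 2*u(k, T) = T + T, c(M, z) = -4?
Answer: 0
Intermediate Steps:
v = 8 (v = 2 + 6 = 8)
u(k, T) = -1 + T (u(k, T) = -1 + (T + T)/2 = -1 + (2*T)/2 = -1 + T)
I(L) = √L*(-1 + L) (I(L) = (-1 + L)*√L = √L*(-1 + L))
N(r) = -4 - r
((-29/(-41))*I(1))*N(-5) = ((-29/(-41))*(√1*(-1 + 1)))*(-4 - 1*(-5)) = ((-29*(-1/41))*(1*0))*(-4 + 5) = ((29/41)*0)*1 = 0*1 = 0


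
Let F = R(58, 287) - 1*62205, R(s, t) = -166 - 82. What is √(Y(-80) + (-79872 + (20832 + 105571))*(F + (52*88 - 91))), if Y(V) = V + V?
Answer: 4*I*√168581823 ≈ 51936.0*I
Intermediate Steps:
R(s, t) = -248
Y(V) = 2*V
F = -62453 (F = -248 - 1*62205 = -248 - 62205 = -62453)
√(Y(-80) + (-79872 + (20832 + 105571))*(F + (52*88 - 91))) = √(2*(-80) + (-79872 + (20832 + 105571))*(-62453 + (52*88 - 91))) = √(-160 + (-79872 + 126403)*(-62453 + (4576 - 91))) = √(-160 + 46531*(-62453 + 4485)) = √(-160 + 46531*(-57968)) = √(-160 - 2697309008) = √(-2697309168) = 4*I*√168581823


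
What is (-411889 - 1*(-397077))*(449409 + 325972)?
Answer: -11484943372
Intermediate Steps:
(-411889 - 1*(-397077))*(449409 + 325972) = (-411889 + 397077)*775381 = -14812*775381 = -11484943372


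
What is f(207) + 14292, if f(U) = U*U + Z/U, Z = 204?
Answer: 3942797/69 ≈ 57142.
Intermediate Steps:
f(U) = U² + 204/U (f(U) = U*U + 204/U = U² + 204/U)
f(207) + 14292 = (204 + 207³)/207 + 14292 = (204 + 8869743)/207 + 14292 = (1/207)*8869947 + 14292 = 2956649/69 + 14292 = 3942797/69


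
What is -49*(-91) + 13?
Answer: 4472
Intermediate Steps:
-49*(-91) + 13 = 4459 + 13 = 4472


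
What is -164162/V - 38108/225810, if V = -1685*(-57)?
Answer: -1357650136/722930715 ≈ -1.8780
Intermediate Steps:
V = 96045
-164162/V - 38108/225810 = -164162/96045 - 38108/225810 = -164162*1/96045 - 38108*1/225810 = -164162/96045 - 19054/112905 = -1357650136/722930715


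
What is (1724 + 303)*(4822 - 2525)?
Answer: 4656019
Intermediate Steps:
(1724 + 303)*(4822 - 2525) = 2027*2297 = 4656019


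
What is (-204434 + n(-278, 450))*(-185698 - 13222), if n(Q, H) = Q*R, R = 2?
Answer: 40776610800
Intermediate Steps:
n(Q, H) = 2*Q (n(Q, H) = Q*2 = 2*Q)
(-204434 + n(-278, 450))*(-185698 - 13222) = (-204434 + 2*(-278))*(-185698 - 13222) = (-204434 - 556)*(-198920) = -204990*(-198920) = 40776610800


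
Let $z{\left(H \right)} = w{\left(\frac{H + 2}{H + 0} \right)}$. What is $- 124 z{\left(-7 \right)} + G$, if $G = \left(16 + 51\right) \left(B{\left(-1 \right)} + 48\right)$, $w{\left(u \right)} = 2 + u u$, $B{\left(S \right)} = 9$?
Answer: $\frac{171879}{49} \approx 3507.7$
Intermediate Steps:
$w{\left(u \right)} = 2 + u^{2}$
$z{\left(H \right)} = 2 + \frac{\left(2 + H\right)^{2}}{H^{2}}$ ($z{\left(H \right)} = 2 + \left(\frac{H + 2}{H + 0}\right)^{2} = 2 + \left(\frac{2 + H}{H}\right)^{2} = 2 + \frac{\left(2 + H\right)^{2}}{H^{2}}$)
$G = 3819$ ($G = \left(16 + 51\right) \left(9 + 48\right) = 67 \cdot 57 = 3819$)
$- 124 z{\left(-7 \right)} + G = - 124 \left(2 + \frac{\left(2 - 7\right)^{2}}{49}\right) + 3819 = - 124 \left(2 + \frac{\left(-5\right)^{2}}{49}\right) + 3819 = - 124 \left(2 + \frac{1}{49} \cdot 25\right) + 3819 = - 124 \left(2 + \frac{25}{49}\right) + 3819 = \left(-124\right) \frac{123}{49} + 3819 = - \frac{15252}{49} + 3819 = \frac{171879}{49}$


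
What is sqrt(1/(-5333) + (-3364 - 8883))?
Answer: 6*I*sqrt(9675432581)/5333 ≈ 110.67*I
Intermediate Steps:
sqrt(1/(-5333) + (-3364 - 8883)) = sqrt(-1/5333 - 12247) = sqrt(-65313252/5333) = 6*I*sqrt(9675432581)/5333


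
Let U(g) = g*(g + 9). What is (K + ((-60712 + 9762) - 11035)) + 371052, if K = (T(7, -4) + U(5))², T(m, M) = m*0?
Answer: 313967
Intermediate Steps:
T(m, M) = 0
U(g) = g*(9 + g)
K = 4900 (K = (0 + 5*(9 + 5))² = (0 + 5*14)² = (0 + 70)² = 70² = 4900)
(K + ((-60712 + 9762) - 11035)) + 371052 = (4900 + ((-60712 + 9762) - 11035)) + 371052 = (4900 + (-50950 - 11035)) + 371052 = (4900 - 61985) + 371052 = -57085 + 371052 = 313967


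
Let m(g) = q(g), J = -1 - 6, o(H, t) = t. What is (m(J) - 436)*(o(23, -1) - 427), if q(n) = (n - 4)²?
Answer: 134820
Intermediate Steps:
J = -7
q(n) = (-4 + n)²
m(g) = (-4 + g)²
(m(J) - 436)*(o(23, -1) - 427) = ((-4 - 7)² - 436)*(-1 - 427) = ((-11)² - 436)*(-428) = (121 - 436)*(-428) = -315*(-428) = 134820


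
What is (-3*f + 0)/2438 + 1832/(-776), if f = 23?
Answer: -24565/10282 ≈ -2.3891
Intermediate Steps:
(-3*f + 0)/2438 + 1832/(-776) = (-3*23 + 0)/2438 + 1832/(-776) = (-69 + 0)*(1/2438) + 1832*(-1/776) = -69*1/2438 - 229/97 = -3/106 - 229/97 = -24565/10282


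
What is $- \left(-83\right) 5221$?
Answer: $433343$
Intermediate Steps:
$- \left(-83\right) 5221 = \left(-1\right) \left(-433343\right) = 433343$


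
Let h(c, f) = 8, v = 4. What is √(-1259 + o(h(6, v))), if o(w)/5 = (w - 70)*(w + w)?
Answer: 3*I*√691 ≈ 78.861*I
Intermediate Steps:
o(w) = 10*w*(-70 + w) (o(w) = 5*((w - 70)*(w + w)) = 5*((-70 + w)*(2*w)) = 5*(2*w*(-70 + w)) = 10*w*(-70 + w))
√(-1259 + o(h(6, v))) = √(-1259 + 10*8*(-70 + 8)) = √(-1259 + 10*8*(-62)) = √(-1259 - 4960) = √(-6219) = 3*I*√691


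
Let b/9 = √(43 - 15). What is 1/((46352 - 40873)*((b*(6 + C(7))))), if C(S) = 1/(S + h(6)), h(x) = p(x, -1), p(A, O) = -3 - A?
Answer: √7/3796947 ≈ 6.9681e-7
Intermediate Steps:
h(x) = -3 - x
b = 18*√7 (b = 9*√(43 - 15) = 9*√28 = 9*(2*√7) = 18*√7 ≈ 47.624)
C(S) = 1/(-9 + S) (C(S) = 1/(S + (-3 - 1*6)) = 1/(S + (-3 - 6)) = 1/(S - 9) = 1/(-9 + S))
1/((46352 - 40873)*((b*(6 + C(7))))) = 1/((46352 - 40873)*(((18*√7)*(6 + 1/(-9 + 7))))) = 1/(5479*(((18*√7)*(6 + 1/(-2))))) = 1/(5479*(((18*√7)*(6 - ½)))) = 1/(5479*(((18*√7)*(11/2)))) = 1/(5479*((99*√7))) = (√7/693)/5479 = √7/3796947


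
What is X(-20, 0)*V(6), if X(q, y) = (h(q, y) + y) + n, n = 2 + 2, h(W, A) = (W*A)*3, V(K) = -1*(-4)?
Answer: 16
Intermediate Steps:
V(K) = 4
h(W, A) = 3*A*W (h(W, A) = (A*W)*3 = 3*A*W)
n = 4
X(q, y) = 4 + y + 3*q*y (X(q, y) = (3*y*q + y) + 4 = (3*q*y + y) + 4 = (y + 3*q*y) + 4 = 4 + y + 3*q*y)
X(-20, 0)*V(6) = (4 + 0 + 3*(-20)*0)*4 = (4 + 0 + 0)*4 = 4*4 = 16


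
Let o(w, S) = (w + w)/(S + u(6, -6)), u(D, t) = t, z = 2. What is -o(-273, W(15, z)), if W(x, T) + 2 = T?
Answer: -91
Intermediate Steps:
W(x, T) = -2 + T
o(w, S) = 2*w/(-6 + S) (o(w, S) = (w + w)/(S - 6) = (2*w)/(-6 + S) = 2*w/(-6 + S))
-o(-273, W(15, z)) = -2*(-273)/(-6 + (-2 + 2)) = -2*(-273)/(-6 + 0) = -2*(-273)/(-6) = -2*(-273)*(-1)/6 = -1*91 = -91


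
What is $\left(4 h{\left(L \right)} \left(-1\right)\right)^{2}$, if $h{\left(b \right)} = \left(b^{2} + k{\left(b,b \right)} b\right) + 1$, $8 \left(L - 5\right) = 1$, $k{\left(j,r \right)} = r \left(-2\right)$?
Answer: $\frac{2614689}{256} \approx 10214.0$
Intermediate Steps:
$k{\left(j,r \right)} = - 2 r$
$L = \frac{41}{8}$ ($L = 5 + \frac{1}{8} \cdot 1 = 5 + \frac{1}{8} = \frac{41}{8} \approx 5.125$)
$h{\left(b \right)} = 1 - b^{2}$ ($h{\left(b \right)} = \left(b^{2} + - 2 b b\right) + 1 = \left(b^{2} - 2 b^{2}\right) + 1 = - b^{2} + 1 = 1 - b^{2}$)
$\left(4 h{\left(L \right)} \left(-1\right)\right)^{2} = \left(4 \left(1 - \left(\frac{41}{8}\right)^{2}\right) \left(-1\right)\right)^{2} = \left(4 \left(1 - \frac{1681}{64}\right) \left(-1\right)\right)^{2} = \left(4 \left(- \frac{1617}{64}\right) \left(-1\right)\right)^{2} = \left(\left(- \frac{1617}{16}\right) \left(-1\right)\right)^{2} = \left(\frac{1617}{16}\right)^{2} = \frac{2614689}{256}$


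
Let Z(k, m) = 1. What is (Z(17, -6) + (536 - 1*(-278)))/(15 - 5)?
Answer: 163/2 ≈ 81.500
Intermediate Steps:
(Z(17, -6) + (536 - 1*(-278)))/(15 - 5) = (1 + (536 - 1*(-278)))/(15 - 5) = (1 + (536 + 278))/10 = (1 + 814)*(⅒) = 815*(⅒) = 163/2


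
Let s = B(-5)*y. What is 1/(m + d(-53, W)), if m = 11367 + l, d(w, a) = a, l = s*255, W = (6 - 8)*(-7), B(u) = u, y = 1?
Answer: 1/10106 ≈ 9.8951e-5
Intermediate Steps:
s = -5 (s = -5*1 = -5)
W = 14 (W = -2*(-7) = 14)
l = -1275 (l = -5*255 = -1275)
m = 10092 (m = 11367 - 1275 = 10092)
1/(m + d(-53, W)) = 1/(10092 + 14) = 1/10106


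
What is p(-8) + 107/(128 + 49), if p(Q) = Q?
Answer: -1309/177 ≈ -7.3955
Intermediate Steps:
p(-8) + 107/(128 + 49) = -8 + 107/(128 + 49) = -8 + 107/177 = -1309/177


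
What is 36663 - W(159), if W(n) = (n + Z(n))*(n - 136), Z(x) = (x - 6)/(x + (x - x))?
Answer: 1748145/53 ≈ 32984.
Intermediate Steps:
Z(x) = (-6 + x)/x (Z(x) = (-6 + x)/(x + 0) = (-6 + x)/x)
W(n) = (-136 + n)*(n + (-6 + n)/n) (W(n) = (n + (-6 + n)/n)*(n - 136) = (n + (-6 + n)/n)*(-136 + n) = (-136 + n)*(n + (-6 + n)/n))
36663 - W(159) = 36663 - (-142 + 159**2 - 135*159 + 816/159) = 36663 - (-142 + 25281 - 21465 + 816*(1/159)) = 36663 - (-142 + 25281 - 21465 + 272/53) = 36663 - 1*194994/53 = 36663 - 194994/53 = 1748145/53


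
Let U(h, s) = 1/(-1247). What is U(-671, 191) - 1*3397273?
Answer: -4236399432/1247 ≈ -3.3973e+6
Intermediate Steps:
U(h, s) = -1/1247
U(-671, 191) - 1*3397273 = -1/1247 - 1*3397273 = -1/1247 - 3397273 = -4236399432/1247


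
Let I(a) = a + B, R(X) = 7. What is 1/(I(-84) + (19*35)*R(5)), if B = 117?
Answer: 1/4688 ≈ 0.00021331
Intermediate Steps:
I(a) = 117 + a (I(a) = a + 117 = 117 + a)
1/(I(-84) + (19*35)*R(5)) = 1/((117 - 84) + (19*35)*7) = 1/(33 + 665*7) = 1/(33 + 4655) = 1/4688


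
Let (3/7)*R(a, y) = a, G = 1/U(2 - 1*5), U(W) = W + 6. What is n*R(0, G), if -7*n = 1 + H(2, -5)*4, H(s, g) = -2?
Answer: 0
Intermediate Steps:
U(W) = 6 + W
G = ⅓ (G = 1/(6 + (2 - 1*5)) = 1/(6 + (2 - 5)) = 1/(6 - 3) = 1/3 = ⅓ ≈ 0.33333)
R(a, y) = 7*a/3
n = 1 (n = -(1 - 2*4)/7 = -(1 - 8)/7 = -⅐*(-7) = 1)
n*R(0, G) = 1*((7/3)*0) = 1*0 = 0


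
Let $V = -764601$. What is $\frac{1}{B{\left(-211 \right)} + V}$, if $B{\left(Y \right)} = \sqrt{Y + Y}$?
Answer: $- \frac{764601}{584614689623} - \frac{i \sqrt{422}}{584614689623} \approx -1.3079 \cdot 10^{-6} - 3.5139 \cdot 10^{-11} i$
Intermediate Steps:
$B{\left(Y \right)} = \sqrt{2} \sqrt{Y}$ ($B{\left(Y \right)} = \sqrt{2 Y} = \sqrt{2} \sqrt{Y}$)
$\frac{1}{B{\left(-211 \right)} + V} = \frac{1}{\sqrt{2} \sqrt{-211} - 764601} = \frac{1}{\sqrt{2} i \sqrt{211} - 764601} = \frac{1}{i \sqrt{422} - 764601} = \frac{1}{-764601 + i \sqrt{422}}$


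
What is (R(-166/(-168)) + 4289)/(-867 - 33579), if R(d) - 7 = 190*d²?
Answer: -15810743/121525488 ≈ -0.13010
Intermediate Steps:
R(d) = 7 + 190*d²
(R(-166/(-168)) + 4289)/(-867 - 33579) = ((7 + 190*(-166/(-168))²) + 4289)/(-867 - 33579) = ((7 + 190*(-166*(-1/168))²) + 4289)/(-34446) = ((7 + 190*(83/84)²) + 4289)*(-1/34446) = ((7 + 190*(6889/7056)) + 4289)*(-1/34446) = ((7 + 654455/3528) + 4289)*(-1/34446) = (679151/3528 + 4289)*(-1/34446) = (15810743/3528)*(-1/34446) = -15810743/121525488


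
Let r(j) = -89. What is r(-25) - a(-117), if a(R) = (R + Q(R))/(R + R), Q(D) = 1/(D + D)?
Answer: -4900663/54756 ≈ -89.500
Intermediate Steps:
Q(D) = 1/(2*D)
a(R) = (R + 1/(2*R))/(2*R) (a(R) = (R + 1/(2*R))/(R + R) = (R + 1/(2*R))/((2*R)) = (R + 1/(2*R))*(1/(2*R)) = (R + 1/(2*R))/(2*R))
r(-25) - a(-117) = -89 - (1/2 + (1/4)/(-117)**2) = -89 - (1/2 + (1/4)*(1/13689)) = -89 - (1/2 + 1/54756) = -89 - 1*27379/54756 = -89 - 27379/54756 = -4900663/54756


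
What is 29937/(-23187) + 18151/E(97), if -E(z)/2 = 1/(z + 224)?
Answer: -45032814317/15458 ≈ -2.9132e+6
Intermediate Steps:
E(z) = -2/(224 + z) (E(z) = -2/(z + 224) = -2/(224 + z))
29937/(-23187) + 18151/E(97) = 29937/(-23187) + 18151/((-2/(224 + 97))) = 29937*(-1/23187) + 18151/((-2/321)) = -9979/7729 + 18151/((-2*1/321)) = -9979/7729 + 18151/(-2/321) = -9979/7729 + 18151*(-321/2) = -9979/7729 - 5826471/2 = -45032814317/15458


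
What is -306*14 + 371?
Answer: -3913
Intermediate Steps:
-306*14 + 371 = -4284 + 371 = -3913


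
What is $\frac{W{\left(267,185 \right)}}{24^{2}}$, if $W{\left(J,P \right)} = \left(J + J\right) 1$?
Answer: $\frac{89}{96} \approx 0.92708$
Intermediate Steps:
$W{\left(J,P \right)} = 2 J$ ($W{\left(J,P \right)} = 2 J 1 = 2 J$)
$\frac{W{\left(267,185 \right)}}{24^{2}} = \frac{2 \cdot 267}{24^{2}} = \frac{534}{576} = 534 \cdot \frac{1}{576} = \frac{89}{96}$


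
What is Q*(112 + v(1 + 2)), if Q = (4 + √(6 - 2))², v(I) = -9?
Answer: 3708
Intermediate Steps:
Q = 36 (Q = (4 + √4)² = (4 + 2)² = 6² = 36)
Q*(112 + v(1 + 2)) = 36*(112 - 9) = 36*103 = 3708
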